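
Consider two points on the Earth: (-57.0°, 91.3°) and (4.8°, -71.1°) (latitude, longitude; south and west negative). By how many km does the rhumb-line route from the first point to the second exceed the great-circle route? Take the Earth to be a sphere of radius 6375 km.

2471 km

Great circle: cos σ = sin φ₁ sin φ₂ + cos φ₁ cos φ₂ cos Δλ,  σ = 2.1988 rad → d_gc = 14017.1 km
Rhumb line: Δψ = +1.3005, q = Δφ/Δψ = 0.8294, d_rh = R√(Δφ²+q²Δλ²) = 16488.1 km
Excess = 16488.1 − 14017.1 = 2471.0 ≈ 2471 km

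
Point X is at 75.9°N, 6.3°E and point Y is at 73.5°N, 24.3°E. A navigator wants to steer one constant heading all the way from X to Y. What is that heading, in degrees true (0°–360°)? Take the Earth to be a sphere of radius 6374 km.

Δψ = ln[tan(π/4+φ₂/2)/tan(π/4+φ₁/2)] = -0.1591
Δλ = +0.3142 rad (taken the short way round)
course = atan2(Δλ, Δψ) = 116.85°

116.9°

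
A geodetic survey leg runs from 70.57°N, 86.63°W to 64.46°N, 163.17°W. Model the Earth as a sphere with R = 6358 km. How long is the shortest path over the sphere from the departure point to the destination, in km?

3089 km

Haversine: a = sin²(Δφ/2)+cos φ₁ cos φ₂ sin²(Δλ/2) = 0.05786;  σ = 2·atan2(√a,√(1−a))
σ = 27.837° → d = Rσ = 6358·0.48584 = 3089 km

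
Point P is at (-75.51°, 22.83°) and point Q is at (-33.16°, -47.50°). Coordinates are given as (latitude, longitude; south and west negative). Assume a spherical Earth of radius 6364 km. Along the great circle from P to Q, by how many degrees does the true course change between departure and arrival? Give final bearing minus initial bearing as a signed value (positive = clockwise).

At departure: θ₁ = atan2(sin Δλ cos φ₂, cos φ₁ sin φ₂ − sin φ₁ cos φ₂ cos Δλ) = 279.79°
At arrival: θ₂ = atan2(sin Δλ cos φ₁, −cos φ₂ sin φ₁ + sin φ₂ cos φ₁ cos Δλ) = 342.87°
Δθ = θ₂ − θ₁ = +63.1°

+63.1°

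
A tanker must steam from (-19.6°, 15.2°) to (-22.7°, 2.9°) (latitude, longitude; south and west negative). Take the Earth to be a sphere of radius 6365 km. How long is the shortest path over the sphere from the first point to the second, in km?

1320 km

cos σ = sin φ₁ sin φ₂ + cos φ₁ cos φ₂ cos Δλ
      = sin(-19.60°)sin(-22.70°) + cos(-19.60°)cos(-22.70°)cos(-12.30°) = 0.9786
σ = 11.878° → d = Rσ = 6365·0.20731 = 1320 km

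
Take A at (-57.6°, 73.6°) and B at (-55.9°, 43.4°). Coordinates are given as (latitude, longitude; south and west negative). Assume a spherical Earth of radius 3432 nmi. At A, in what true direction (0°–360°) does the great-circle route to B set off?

263.0°

θ = atan2( sin Δλ·cos φ₂ ,  cos φ₁ sin φ₂ − sin φ₁ cos φ₂ cos Δλ )
  = atan2(-0.2820, -0.0346) = 263.01°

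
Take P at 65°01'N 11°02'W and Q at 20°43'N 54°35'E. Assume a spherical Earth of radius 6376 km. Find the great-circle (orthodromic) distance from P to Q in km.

6796 km

Haversine: a = sin²(Δφ/2)+cos φ₁ cos φ₂ sin²(Δλ/2) = 0.25813;  σ = 2·atan2(√a,√(1−a))
σ = 61.070° → d = Rσ = 6376·1.06588 = 6796 km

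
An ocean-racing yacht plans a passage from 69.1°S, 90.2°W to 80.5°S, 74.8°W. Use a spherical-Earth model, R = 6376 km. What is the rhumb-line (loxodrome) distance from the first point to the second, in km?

Δψ = ln[tan(π/4+φ₂/2)/tan(π/4+φ₁/2)] = -0.7973;  Δφ = -0.1990 rad,  Δλ = +0.2688 rad
q = Δφ/Δψ = 0.2495
d = R·√(Δφ² + q²Δλ²) = 6376·0.20997 = 1339 km

1339 km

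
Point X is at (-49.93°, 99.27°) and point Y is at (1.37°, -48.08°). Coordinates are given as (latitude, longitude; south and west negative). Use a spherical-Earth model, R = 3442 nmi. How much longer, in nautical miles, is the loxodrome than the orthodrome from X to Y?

Great circle: cos σ = sin φ₁ sin φ₂ + cos φ₁ cos φ₂ cos Δλ,  σ = 2.1654 rad → d_gc = 7453.2 nmi
Rhumb line: Δψ = +1.0327, q = Δφ/Δψ = 0.8670, d_rh = R√(Δφ²+q²Δλ²) = 8270.3 nmi
Excess = 8270.3 − 7453.2 = 817.1 ≈ 817 nmi

817 nmi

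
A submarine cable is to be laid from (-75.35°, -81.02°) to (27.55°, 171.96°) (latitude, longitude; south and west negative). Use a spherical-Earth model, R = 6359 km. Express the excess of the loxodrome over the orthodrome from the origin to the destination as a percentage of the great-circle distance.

5.5%

Great circle: σ = 2.1096 rad → d_gc = Rσ = 13415.0 km
Rhumb: Δφ = +1.7959, Δλ = -1.8679, Δψ = +2.5520, q = Δφ/Δψ = 0.7037 → d_rh = R√(Δφ²+q²Δλ²) = 14152.6 km
Excess = (14152.6 − 13415.0) / 13415.0 = 737.6 / 13415.0 = 5.50% ≈ 5.5%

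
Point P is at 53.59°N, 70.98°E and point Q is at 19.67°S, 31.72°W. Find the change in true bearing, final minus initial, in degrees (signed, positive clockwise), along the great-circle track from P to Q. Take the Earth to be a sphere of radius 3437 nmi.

-48.9°

At departure: θ₁ = atan2(sin Δλ cos φ₂, cos φ₁ sin φ₂ − sin φ₁ cos φ₂ cos Δλ) = 267.93°
At arrival: θ₂ = atan2(sin Δλ cos φ₁, −cos φ₂ sin φ₁ + sin φ₂ cos φ₁ cos Δλ) = 219.05°
Δθ = θ₂ − θ₁ = -48.9°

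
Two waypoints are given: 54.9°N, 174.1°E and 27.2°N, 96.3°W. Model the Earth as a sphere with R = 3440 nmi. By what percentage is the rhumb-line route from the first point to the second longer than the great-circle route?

5.4%

Great circle: σ = 1.1837 rad → d_gc = Rσ = 4071.8 nmi
Rhumb: Δφ = -0.4835, Δλ = +1.5638, Δψ = -0.6576, q = Δφ/Δψ = 0.7352 → d_rh = R√(Δφ²+q²Δλ²) = 4290.6 nmi
Excess = (4290.6 − 4071.8) / 4071.8 = 218.8 / 4071.8 = 5.37% ≈ 5.4%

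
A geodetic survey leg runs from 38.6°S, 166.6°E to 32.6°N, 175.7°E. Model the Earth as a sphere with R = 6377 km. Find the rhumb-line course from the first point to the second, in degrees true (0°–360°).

Δψ = ln[tan(π/4+φ₂/2)/tan(π/4+φ₁/2)] = +1.3338
Δλ = +0.1588 rad (taken the short way round)
course = atan2(Δλ, Δψ) = 6.79°

6.8°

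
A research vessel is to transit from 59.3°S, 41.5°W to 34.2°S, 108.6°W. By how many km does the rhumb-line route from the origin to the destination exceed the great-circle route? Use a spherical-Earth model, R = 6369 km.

Great circle: cos σ = sin φ₁ sin φ₂ + cos φ₁ cos φ₂ cos Δλ,  σ = 0.8663 rad → d_gc = 5517.7 km
Rhumb line: Δψ = +0.6569, q = Δφ/Δψ = 0.6669, d_rh = R√(Δφ²+q²Δλ²) = 5703.3 km
Excess = 5703.3 − 5517.7 = 185.6 ≈ 186 km

186 km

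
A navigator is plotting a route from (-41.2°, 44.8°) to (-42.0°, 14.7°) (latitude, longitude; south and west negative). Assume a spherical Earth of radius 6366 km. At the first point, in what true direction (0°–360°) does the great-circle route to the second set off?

257.9°

N = sin Δλ·cos φ₂ = -0.3727;  D = cos φ₁ sin φ₂ − sin φ₁ cos φ₂ cos Δλ = -0.0800
initial course = atan2(N, D) = 257.89°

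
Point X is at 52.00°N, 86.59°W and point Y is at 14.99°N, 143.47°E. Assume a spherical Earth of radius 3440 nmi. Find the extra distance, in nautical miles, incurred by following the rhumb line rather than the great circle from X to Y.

Great circle: cos σ = sin φ₁ sin φ₂ + cos φ₁ cos φ₂ cos Δλ,  σ = 1.7497 rad → d_gc = 6019.1 nmi
Rhumb line: Δψ = -0.8015, q = Δφ/Δψ = 0.8059, d_rh = R√(Δφ²+q²Δλ²) = 6668.5 nmi
Excess = 6668.5 − 6019.1 = 649.4 ≈ 649 nmi

649 nmi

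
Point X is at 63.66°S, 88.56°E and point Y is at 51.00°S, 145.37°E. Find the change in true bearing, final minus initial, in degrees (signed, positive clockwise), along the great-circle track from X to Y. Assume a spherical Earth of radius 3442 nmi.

At departure: θ₁ = atan2(sin Δλ cos φ₂, cos φ₁ sin φ₂ − sin φ₁ cos φ₂ cos Δλ) = 93.92°
At arrival: θ₂ = atan2(sin Δλ cos φ₁, −cos φ₂ sin φ₁ + sin φ₂ cos φ₁ cos Δλ) = 44.70°
Δθ = θ₂ − θ₁ = -49.2°

-49.2°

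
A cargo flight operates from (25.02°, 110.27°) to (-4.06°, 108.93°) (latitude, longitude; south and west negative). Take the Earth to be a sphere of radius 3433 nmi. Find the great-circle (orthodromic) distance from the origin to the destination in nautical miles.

1744 nmi

Haversine: a = sin²(Δφ/2)+cos φ₁ cos φ₂ sin²(Δλ/2) = 0.06315;  σ = 2·atan2(√a,√(1−a))
σ = 29.109° → d = Rσ = 3433·0.50805 = 1744 nmi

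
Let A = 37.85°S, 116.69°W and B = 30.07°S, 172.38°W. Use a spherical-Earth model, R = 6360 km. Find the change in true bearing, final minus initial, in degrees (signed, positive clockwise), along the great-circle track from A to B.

At departure: θ₁ = atan2(sin Δλ cos φ₂, cos φ₁ sin φ₂ − sin φ₁ cos φ₂ cos Δλ) = 262.33°
At arrival: θ₂ = atan2(sin Δλ cos φ₁, −cos φ₂ sin φ₁ + sin φ₂ cos φ₁ cos Δλ) = 295.28°
Δθ = θ₂ − θ₁ = +33.0°

+33.0°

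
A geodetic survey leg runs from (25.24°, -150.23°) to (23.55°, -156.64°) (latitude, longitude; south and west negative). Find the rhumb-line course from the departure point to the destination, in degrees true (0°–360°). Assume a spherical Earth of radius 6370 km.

Δψ = ln[tan(π/4+φ₂/2)/tan(π/4+φ₁/2)] = -0.0324
Δλ = -0.1119 rad (taken the short way round)
course = atan2(Δλ, Δψ) = 253.85°

253.9°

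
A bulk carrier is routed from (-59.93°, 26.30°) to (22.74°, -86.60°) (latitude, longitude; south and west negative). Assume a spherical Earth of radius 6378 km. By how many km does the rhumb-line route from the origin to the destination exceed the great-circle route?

Great circle: cos σ = sin φ₁ sin φ₂ + cos φ₁ cos φ₂ cos Δλ,  σ = 2.1110 rad → d_gc = 13464.2 km
Rhumb line: Δψ = +1.7223, q = Δφ/Δψ = 0.8378, d_rh = R√(Δφ²+q²Δλ²) = 13983.8 km
Excess = 13983.8 − 13464.2 = 519.6 ≈ 520 km

520 km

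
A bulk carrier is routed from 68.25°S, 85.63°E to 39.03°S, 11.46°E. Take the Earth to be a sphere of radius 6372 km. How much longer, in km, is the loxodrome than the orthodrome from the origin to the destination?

269 km

Great circle: cos σ = sin φ₁ sin φ₂ + cos φ₁ cos φ₂ cos Δλ,  σ = 0.8454 rad → d_gc = 5387.0 km
Rhumb line: Δψ = +0.9087, q = Δφ/Δψ = 0.5612, d_rh = R√(Δφ²+q²Δλ²) = 5656.1 km
Excess = 5656.1 − 5387.0 = 269.1 ≈ 269 km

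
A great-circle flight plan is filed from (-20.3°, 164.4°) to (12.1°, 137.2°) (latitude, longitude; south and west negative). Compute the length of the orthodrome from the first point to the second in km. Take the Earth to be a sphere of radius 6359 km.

4664 km

Haversine: a = sin²(Δφ/2)+cos φ₁ cos φ₂ sin²(Δλ/2) = 0.12854;  σ = 2·atan2(√a,√(1−a))
σ = 42.020° → d = Rσ = 6359·0.73338 = 4664 km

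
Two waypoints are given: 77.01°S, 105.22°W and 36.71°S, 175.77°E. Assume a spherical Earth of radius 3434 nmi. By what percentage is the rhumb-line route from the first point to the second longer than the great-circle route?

6.0%

Great circle: σ = 0.9061 rad → d_gc = Rσ = 3111.5 nmi
Rhumb: Δφ = +0.7034, Δλ = -1.3790, Δψ = +1.4832, q = Δφ/Δψ = 0.4742 → d_rh = R√(Δφ²+q²Δλ²) = 3298.0 nmi
Excess = (3298.0 − 3111.5) / 3111.5 = 186.5 / 3111.5 = 5.99% ≈ 6.0%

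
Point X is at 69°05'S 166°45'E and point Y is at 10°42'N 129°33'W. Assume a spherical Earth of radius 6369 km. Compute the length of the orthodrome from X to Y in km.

10119 km

cos σ = sin φ₁ sin φ₂ + cos φ₁ cos φ₂ cos Δλ
      = sin(-69.08°)sin(10.70°) + cos(-69.08°)cos(10.70°)cos(63.70°) = -0.0180
σ = 91.031° → d = Rσ = 6369·1.58880 = 10119 km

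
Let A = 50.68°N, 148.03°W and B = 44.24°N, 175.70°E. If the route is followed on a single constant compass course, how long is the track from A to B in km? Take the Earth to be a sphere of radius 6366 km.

Rhumb course C = atan2(Δλ, Δψ) with Δψ = ln[tan(π/4+φ₂/2)/tan(π/4+φ₁/2)] = -0.1665, Δλ = -0.6330 → C = 255.26°
d = R·|Δφ| / |cos C| = 6366·0.11240 / 0.25443 = 2812 km

2812 km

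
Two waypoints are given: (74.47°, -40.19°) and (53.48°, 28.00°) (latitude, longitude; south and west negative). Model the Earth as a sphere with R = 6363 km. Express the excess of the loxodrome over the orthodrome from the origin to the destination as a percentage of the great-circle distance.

Great circle: σ = 0.5854 rad → d_gc = Rσ = 3724.7 km
Rhumb: Δφ = -0.3663, Δλ = +1.1901, Δψ = -0.8836, q = Δφ/Δψ = 0.4146 → d_rh = R√(Δφ²+q²Δλ²) = 3910.4 km
Excess = (3910.4 − 3724.7) / 3724.7 = 185.7 / 3724.7 = 4.99% ≈ 5.0%

5.0%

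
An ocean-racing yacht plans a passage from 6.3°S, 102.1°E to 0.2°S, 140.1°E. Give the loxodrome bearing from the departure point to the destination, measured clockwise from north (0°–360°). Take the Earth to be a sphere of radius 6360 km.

80.9°

Δψ = ln[tan(π/4+φ₂/2)/tan(π/4+φ₁/2)] = +0.1067
Δλ = +0.6632 rad (taken the short way round)
course = atan2(Δλ, Δψ) = 80.86°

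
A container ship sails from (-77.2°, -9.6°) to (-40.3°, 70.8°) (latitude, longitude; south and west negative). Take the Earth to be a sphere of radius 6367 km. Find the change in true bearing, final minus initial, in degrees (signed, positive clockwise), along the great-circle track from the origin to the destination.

At departure: θ₁ = atan2(sin Δλ cos φ₂, cos φ₁ sin φ₂ − sin φ₁ cos φ₂ cos Δλ) = 91.47°
At arrival: θ₂ = atan2(sin Δλ cos φ₁, −cos φ₂ sin φ₁ + sin φ₂ cos φ₁ cos Δλ) = 16.88°
Δθ = θ₂ − θ₁ = -74.6°

-74.6°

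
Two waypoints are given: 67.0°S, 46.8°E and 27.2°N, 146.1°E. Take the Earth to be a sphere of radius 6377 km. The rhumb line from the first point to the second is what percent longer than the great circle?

Great circle: σ = 2.0679 rad → d_gc = Rσ = 13187.3 km
Rhumb: Δφ = +1.6441, Δλ = +1.7331, Δψ = +2.0860, q = Δφ/Δψ = 0.7882 → d_rh = R√(Δφ²+q²Δλ²) = 13631.0 km
Excess = (13631.0 − 13187.3) / 13187.3 = 443.7 / 13187.3 = 3.36% ≈ 3.4%

3.4%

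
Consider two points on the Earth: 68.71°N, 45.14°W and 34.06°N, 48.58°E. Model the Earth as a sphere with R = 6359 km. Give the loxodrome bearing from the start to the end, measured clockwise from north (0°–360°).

Δψ = ln[tan(π/4+φ₂/2)/tan(π/4+φ₁/2)] = -1.0386
Δλ = +1.6357 rad (taken the short way round)
course = atan2(Δλ, Δψ) = 122.41°

122.4°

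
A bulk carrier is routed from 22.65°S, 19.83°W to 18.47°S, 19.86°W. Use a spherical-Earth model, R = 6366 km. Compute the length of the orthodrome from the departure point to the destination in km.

464 km

Haversine: a = sin²(Δφ/2)+cos φ₁ cos φ₂ sin²(Δλ/2) = 0.00133;  σ = 2·atan2(√a,√(1−a))
σ = 4.180° → d = Rσ = 6366·0.07296 = 464 km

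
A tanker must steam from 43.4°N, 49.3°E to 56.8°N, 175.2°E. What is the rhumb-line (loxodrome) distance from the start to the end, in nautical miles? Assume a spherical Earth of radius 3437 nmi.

4868 nmi

Rhumb course C = atan2(Δλ, Δψ) with Δψ = ln[tan(π/4+φ₂/2)/tan(π/4+φ₁/2)] = +0.3679, Δλ = +2.1974 → C = 80.50°
d = R·|Δφ| / |cos C| = 3437·0.23387 / 0.16511 = 4868 nmi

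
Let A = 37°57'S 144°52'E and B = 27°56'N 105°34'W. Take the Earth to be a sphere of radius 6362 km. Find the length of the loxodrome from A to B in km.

Rhumb course C = atan2(Δλ, Δψ) with Δψ = ln[tan(π/4+φ₂/2)/tan(π/4+φ₁/2)] = +1.2250, Δλ = +1.9123 → C = 57.36°
d = R·|Δφ| / |cos C| = 6362·1.14988 / 0.53939 = 13563 km

13563 km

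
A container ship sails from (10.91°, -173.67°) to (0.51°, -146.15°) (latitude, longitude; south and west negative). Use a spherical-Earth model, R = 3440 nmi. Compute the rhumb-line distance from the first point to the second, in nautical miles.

1757 nmi

Δψ = ln[tan(π/4+φ₂/2)/tan(π/4+φ₁/2)] = -0.1827;  Δφ = -0.1815 rad,  Δλ = +0.4803 rad
q = Δφ/Δψ = 0.9936
d = R·√(Δφ² + q²Δλ²) = 3440·0.51061 = 1757 nmi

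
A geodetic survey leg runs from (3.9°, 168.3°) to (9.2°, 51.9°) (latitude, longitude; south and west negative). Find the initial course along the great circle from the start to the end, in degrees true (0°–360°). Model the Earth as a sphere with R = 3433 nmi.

282.1°

θ = atan2( sin Δλ·cos φ₂ ,  cos φ₁ sin φ₂ − sin φ₁ cos φ₂ cos Δλ )
  = atan2(-0.8842, +0.1894) = 282.09°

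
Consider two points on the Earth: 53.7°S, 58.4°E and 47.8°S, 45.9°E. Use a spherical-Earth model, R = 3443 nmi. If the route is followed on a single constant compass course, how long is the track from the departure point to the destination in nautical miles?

Rhumb course C = atan2(Δλ, Δψ) with Δψ = ln[tan(π/4+φ₂/2)/tan(π/4+φ₁/2)] = +0.1630, Δλ = -0.2182 → C = 306.77°
d = R·|Δφ| / |cos C| = 3443·0.10297 / 0.59863 = 592 nmi

592 nmi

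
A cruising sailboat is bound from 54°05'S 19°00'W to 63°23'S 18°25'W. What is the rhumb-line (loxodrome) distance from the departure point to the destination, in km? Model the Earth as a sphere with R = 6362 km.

1033 km

Rhumb course C = atan2(Δλ, Δψ) with Δψ = ln[tan(π/4+φ₂/2)/tan(π/4+φ₁/2)] = -0.3150, Δλ = +0.0102 → C = 178.15°
d = R·|Δφ| / |cos C| = 6362·0.16232 / 0.99948 = 1033 km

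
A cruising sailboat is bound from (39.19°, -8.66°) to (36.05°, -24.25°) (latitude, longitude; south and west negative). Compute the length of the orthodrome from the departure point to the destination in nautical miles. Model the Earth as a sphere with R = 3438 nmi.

763 nmi

cos σ = sin φ₁ sin φ₂ + cos φ₁ cos φ₂ cos Δλ
      = sin(39.19°)sin(36.05°) + cos(39.19°)cos(36.05°)cos(-15.59°) = 0.9754
σ = 12.723° → d = Rσ = 3438·0.22207 = 763 nmi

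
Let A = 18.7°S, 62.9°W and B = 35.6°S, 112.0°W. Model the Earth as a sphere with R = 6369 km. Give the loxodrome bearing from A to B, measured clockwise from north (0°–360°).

248.7°

Meridional parts: M(φ₁)=-0.3323, M(φ₂)=-0.6657 → ΔM = -0.3333;  Δλ = -0.8570 rad
tan C = Δλ / ΔM = +2.5708 → C = 248.75°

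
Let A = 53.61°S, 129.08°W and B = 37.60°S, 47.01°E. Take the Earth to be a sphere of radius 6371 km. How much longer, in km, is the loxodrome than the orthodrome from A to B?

Great circle: cos σ = sin φ₁ sin φ₂ + cos φ₁ cos φ₂ cos Δλ,  σ = 1.5486 rad → d_gc = 9866.0 km
Rhumb line: Δψ = +0.4035, q = Δφ/Δψ = 0.6925, d_rh = R√(Δφ²+q²Δλ²) = 13676.0 km
Excess = 13676.0 − 9866.0 = 3810.0 ≈ 3810 km

3810 km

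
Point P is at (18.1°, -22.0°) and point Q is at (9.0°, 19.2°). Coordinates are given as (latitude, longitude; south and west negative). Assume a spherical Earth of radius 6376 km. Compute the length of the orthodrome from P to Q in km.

Haversine: a = sin²(Δφ/2)+cos φ₁ cos φ₂ sin²(Δλ/2) = 0.12251;  σ = 2·atan2(√a,√(1−a))
σ = 40.977° → d = Rσ = 6376·0.71518 = 4560 km

4560 km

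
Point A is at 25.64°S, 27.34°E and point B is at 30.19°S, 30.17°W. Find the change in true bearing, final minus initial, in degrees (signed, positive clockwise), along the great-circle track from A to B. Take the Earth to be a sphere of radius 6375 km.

+28.8°

Initial bearing θ₁ = atan2(sin Δλ cos φ₂, cos φ₁ sin φ₂ − sin φ₁ cos φ₂ cos Δλ) = 250.90°
Final bearing θ₂ = (initial bearing from the destination back to the start) + 180° = 279.74°
Δθ = θ₂ − θ₁ = +28.8°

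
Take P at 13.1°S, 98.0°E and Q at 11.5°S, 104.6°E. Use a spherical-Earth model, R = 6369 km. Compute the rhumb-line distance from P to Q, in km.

739 km

Δψ = ln[tan(π/4+φ₂/2)/tan(π/4+φ₁/2)] = +0.0286;  Δφ = +0.0279 rad,  Δλ = +0.1152 rad
q = Δφ/Δψ = 0.9770
d = R·√(Δφ² + q²Δλ²) = 6369·0.11596 = 739 km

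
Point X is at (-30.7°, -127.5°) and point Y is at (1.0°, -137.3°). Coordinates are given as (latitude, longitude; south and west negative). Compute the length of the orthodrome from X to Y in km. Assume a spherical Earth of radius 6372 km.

cos σ = sin φ₁ sin φ₂ + cos φ₁ cos φ₂ cos Δλ
      = sin(-30.70°)sin(1.00°) + cos(-30.70°)cos(1.00°)cos(-9.80°) = 0.8383
σ = 33.043° → d = Rσ = 6372·0.57670 = 3675 km

3675 km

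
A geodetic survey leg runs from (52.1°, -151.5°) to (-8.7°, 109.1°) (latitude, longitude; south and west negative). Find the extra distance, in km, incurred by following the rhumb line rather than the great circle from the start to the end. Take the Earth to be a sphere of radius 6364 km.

Great circle: cos σ = sin φ₁ sin φ₂ + cos φ₁ cos φ₂ cos Δλ,  σ = 1.7911 rad → d_gc = 11398.6 km
Rhumb line: Δψ = -1.2214, q = Δφ/Δψ = 0.8688, d_rh = R√(Δφ²+q²Δλ²) = 11730.8 km
Excess = 11730.8 − 11398.6 = 332.2 ≈ 332 km

332 km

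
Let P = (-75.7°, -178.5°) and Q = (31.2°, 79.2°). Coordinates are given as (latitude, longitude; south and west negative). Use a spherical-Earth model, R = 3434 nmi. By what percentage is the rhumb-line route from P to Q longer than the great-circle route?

Great circle: σ = 2.1496 rad → d_gc = Rσ = 7381.6 nmi
Rhumb: Δφ = +1.8658, Δλ = -1.7855, Δψ = +2.6495, q = Δφ/Δψ = 0.7042 → d_rh = R√(Δφ²+q²Δλ²) = 7726.0 nmi
Excess = (7726.0 − 7381.6) / 7381.6 = 344.4 / 7381.6 = 4.67% ≈ 4.7%

4.7%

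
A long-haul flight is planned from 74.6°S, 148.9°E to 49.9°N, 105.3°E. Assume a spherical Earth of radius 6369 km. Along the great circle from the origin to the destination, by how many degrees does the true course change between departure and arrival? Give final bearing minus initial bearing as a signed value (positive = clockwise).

+20.8°

Initial bearing θ₁ = atan2(sin Δλ cos φ₂, cos φ₁ sin φ₂ − sin φ₁ cos φ₂ cos Δλ) = 325.77°
Final bearing θ₂ = (initial bearing from the destination back to the start) + 180° = 346.59°
Δθ = θ₂ − θ₁ = +20.8°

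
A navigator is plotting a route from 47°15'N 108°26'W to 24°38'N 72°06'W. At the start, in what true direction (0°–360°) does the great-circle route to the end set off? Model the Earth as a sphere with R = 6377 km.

θ = atan2( sin Δλ·cos φ₂ ,  cos φ₁ sin φ₂ − sin φ₁ cos φ₂ cos Δλ )
  = atan2(+0.5386, -0.2548) = 115.32°

115.3°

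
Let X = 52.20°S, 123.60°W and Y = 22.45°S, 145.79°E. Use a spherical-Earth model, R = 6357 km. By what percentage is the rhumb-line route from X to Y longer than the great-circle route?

Great circle: σ = 1.2706 rad → d_gc = Rσ = 8077.2 km
Rhumb: Δφ = +0.5192, Δλ = -1.5814, Δψ = +0.6696, q = Δφ/Δψ = 0.7755 → d_rh = R√(Δφ²+q²Δλ²) = 8465.8 km
Excess = (8465.8 − 8077.2) / 8077.2 = 388.6 / 8077.2 = 4.81% ≈ 4.8%

4.8%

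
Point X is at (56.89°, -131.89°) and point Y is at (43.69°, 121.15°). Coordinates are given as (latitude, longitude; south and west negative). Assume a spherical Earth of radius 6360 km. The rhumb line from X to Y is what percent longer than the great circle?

Great circle: σ = 1.0890 rad → d_gc = Rσ = 6926.0 km
Rhumb: Δφ = -0.2304, Δλ = -1.8668, Δψ = -0.3638, q = Δφ/Δψ = 0.6333 → d_rh = R√(Δφ²+q²Δλ²) = 7661.1 km
Excess = (7661.1 − 6926.0) / 6926.0 = 735.1 / 6926.0 = 10.61% ≈ 10.6%

10.6%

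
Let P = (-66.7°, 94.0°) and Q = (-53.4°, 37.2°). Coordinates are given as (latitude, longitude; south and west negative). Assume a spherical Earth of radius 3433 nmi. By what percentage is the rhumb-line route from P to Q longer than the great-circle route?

3.2%

Great circle: σ = 0.5227 rad → d_gc = Rσ = 1794.4 nmi
Rhumb: Δφ = +0.2321, Δλ = -0.9913, Δψ = +0.4725, q = Δφ/Δψ = 0.4913 → d_rh = R√(Δφ²+q²Δλ²) = 1852.1 nmi
Excess = (1852.1 − 1794.4) / 1794.4 = 57.7 / 1794.4 = 3.22% ≈ 3.2%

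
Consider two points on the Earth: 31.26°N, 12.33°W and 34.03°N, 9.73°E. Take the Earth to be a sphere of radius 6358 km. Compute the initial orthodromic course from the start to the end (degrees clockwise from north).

75.6°

θ = atan2( sin Δλ·cos φ₂ ,  cos φ₁ sin φ₂ − sin φ₁ cos φ₂ cos Δλ )
  = atan2(+0.3113, +0.0798) = 75.62°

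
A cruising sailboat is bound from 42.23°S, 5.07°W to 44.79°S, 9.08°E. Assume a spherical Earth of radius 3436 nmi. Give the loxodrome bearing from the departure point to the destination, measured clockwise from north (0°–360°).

Meridional parts: M(φ₁)=-0.8146, M(φ₂)=-0.8762 → ΔM = -0.0616;  Δλ = +0.2470 rad
tan C = Δλ / ΔM = -4.0078 → C = 104.01°

104.0°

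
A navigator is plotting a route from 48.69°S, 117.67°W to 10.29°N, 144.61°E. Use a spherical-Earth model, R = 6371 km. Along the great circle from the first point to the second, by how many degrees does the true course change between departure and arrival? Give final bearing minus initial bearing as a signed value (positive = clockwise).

+46.8°

Initial bearing θ₁ = atan2(sin Δλ cos φ₂, cos φ₁ sin φ₂ − sin φ₁ cos φ₂ cos Δλ) = 271.10°
Final bearing θ₂ = (initial bearing from the destination back to the start) + 180° = 317.87°
Δθ = θ₂ − θ₁ = +46.8°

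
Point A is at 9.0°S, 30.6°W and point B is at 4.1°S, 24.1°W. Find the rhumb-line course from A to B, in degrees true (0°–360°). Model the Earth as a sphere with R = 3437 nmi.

52.8°

Meridional parts: M(φ₁)=-0.1577, M(φ₂)=-0.0716 → ΔM = +0.0861;  Δλ = +0.1134 rad
tan C = Δλ / ΔM = +1.3175 → C = 52.80°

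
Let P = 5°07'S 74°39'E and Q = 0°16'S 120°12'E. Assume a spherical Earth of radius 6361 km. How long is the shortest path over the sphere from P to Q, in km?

5078 km

cos σ = sin φ₁ sin φ₂ + cos φ₁ cos φ₂ cos Δλ
      = sin(-5.12°)sin(-0.27°) + cos(-5.12°)cos(-0.27°)cos(45.55°) = 0.6979
σ = 45.741° → d = Rσ = 6361·0.79833 = 5078 km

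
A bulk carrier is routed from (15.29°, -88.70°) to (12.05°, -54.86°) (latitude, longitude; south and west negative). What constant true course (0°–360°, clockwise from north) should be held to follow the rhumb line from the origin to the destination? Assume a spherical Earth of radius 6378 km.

Meridional parts: M(φ₁)=+0.2701, M(φ₂)=+0.2119 → ΔM = -0.0582;  Δλ = +0.5906 rad
tan C = Δλ / ΔM = -10.1471 → C = 95.63°

95.6°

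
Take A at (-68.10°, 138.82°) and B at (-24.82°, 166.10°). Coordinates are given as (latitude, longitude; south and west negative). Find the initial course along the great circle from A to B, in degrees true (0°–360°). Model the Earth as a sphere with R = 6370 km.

35.1°

N = sin Δλ·cos φ₂ = +0.4160;  D = cos φ₁ sin φ₂ − sin φ₁ cos φ₂ cos Δλ = +0.5919
initial course = atan2(N, D) = 35.10°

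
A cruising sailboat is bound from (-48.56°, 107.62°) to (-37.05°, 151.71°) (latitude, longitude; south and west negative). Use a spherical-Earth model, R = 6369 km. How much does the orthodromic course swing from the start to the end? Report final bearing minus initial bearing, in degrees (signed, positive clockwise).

-30.9°

Initial bearing θ₁ = atan2(sin Δλ cos φ₂, cos φ₁ sin φ₂ − sin φ₁ cos φ₂ cos Δλ) = 86.81°
Final bearing θ₂ = (initial bearing from the destination back to the start) + 180° = 55.89°
Δθ = θ₂ − θ₁ = -30.9°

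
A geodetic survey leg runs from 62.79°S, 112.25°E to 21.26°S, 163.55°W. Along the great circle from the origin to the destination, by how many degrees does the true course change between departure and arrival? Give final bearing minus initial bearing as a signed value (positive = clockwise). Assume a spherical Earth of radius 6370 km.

Initial bearing θ₁ = atan2(sin Δλ cos φ₂, cos φ₁ sin φ₂ − sin φ₁ cos φ₂ cos Δλ) = 95.06°
Final bearing θ₂ = (initial bearing from the destination back to the start) + 180° = 29.26°
Δθ = θ₂ − θ₁ = -65.8°

-65.8°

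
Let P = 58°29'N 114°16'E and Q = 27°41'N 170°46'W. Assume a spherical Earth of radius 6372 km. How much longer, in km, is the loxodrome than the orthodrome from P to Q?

Great circle: cos σ = sin φ₁ sin φ₂ + cos φ₁ cos φ₂ cos Δλ,  σ = 1.0285 rad → d_gc = 6553.47 km
Rhumb line: Δψ = -0.7620, q = Δφ/Δψ = 0.7054, d_rh = R√(Δφ²+q²Δλ²) = 6806.01 km
Excess = 6806.01 − 6553.47 = 252.54 ≈ 253 km

253 km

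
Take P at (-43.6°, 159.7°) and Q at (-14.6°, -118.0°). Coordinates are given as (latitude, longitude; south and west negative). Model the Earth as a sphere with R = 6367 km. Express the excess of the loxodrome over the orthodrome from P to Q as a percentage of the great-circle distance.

2.6%

Great circle: σ = 1.2998 rad → d_gc = Rσ = 8275.59 km
Rhumb: Δφ = +0.5061, Δλ = +1.4364, Δψ = +0.5896, q = Δφ/Δψ = 0.8584 → d_rh = R√(Δφ²+q²Δλ²) = 8486.65 km
Excess = (8486.65 − 8275.59) / 8275.59 = 211.06 / 8275.59 = 2.5504% ≈ 2.6%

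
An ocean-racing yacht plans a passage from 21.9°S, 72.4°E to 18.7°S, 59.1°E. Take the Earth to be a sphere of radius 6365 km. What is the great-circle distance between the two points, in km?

cos σ = sin φ₁ sin φ₂ + cos φ₁ cos φ₂ cos Δλ
      = sin(-21.90°)sin(-18.70°) + cos(-21.90°)cos(-18.70°)cos(-13.30°) = 0.9749
σ = 12.872° → d = Rσ = 6365·0.22466 = 1430 km

1430 km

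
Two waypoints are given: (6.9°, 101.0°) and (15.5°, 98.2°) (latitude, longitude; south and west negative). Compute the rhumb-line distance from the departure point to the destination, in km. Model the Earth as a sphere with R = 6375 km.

Δψ = ln[tan(π/4+φ₂/2)/tan(π/4+φ₁/2)] = +0.1532;  Δφ = +0.1501 rad,  Δλ = -0.0489 rad
q = Δφ/Δψ = 0.9800
d = R·√(Δφ² + q²Δλ²) = 6375·0.15755 = 1004 km

1004 km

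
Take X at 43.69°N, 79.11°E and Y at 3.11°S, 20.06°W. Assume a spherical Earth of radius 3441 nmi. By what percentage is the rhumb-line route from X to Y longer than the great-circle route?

2.4%

Great circle: σ = 1.7239 rad → d_gc = Rσ = 5932.1 nmi
Rhumb: Δφ = -0.8168, Δλ = -1.7308, Δψ = -0.9037, q = Δφ/Δψ = 0.9038 → d_rh = R√(Δφ²+q²Δλ²) = 6072.7 nmi
Excess = (6072.7 − 5932.1) / 5932.1 = 140.6 / 5932.1 = 2.37% ≈ 2.4%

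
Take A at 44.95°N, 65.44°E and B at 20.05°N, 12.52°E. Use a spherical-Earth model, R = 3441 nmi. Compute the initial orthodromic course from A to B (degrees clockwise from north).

θ = atan2( sin Δλ·cos φ₂ ,  cos φ₁ sin φ₂ − sin φ₁ cos φ₂ cos Δλ )
  = atan2(-0.7494, -0.1575) = 258.13°

258.1°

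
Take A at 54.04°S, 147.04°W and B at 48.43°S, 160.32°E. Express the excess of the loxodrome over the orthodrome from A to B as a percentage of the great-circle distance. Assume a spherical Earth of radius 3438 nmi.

Great circle: σ = 0.5698 rad → d_gc = Rσ = 1959.0 nmi
Rhumb: Δφ = +0.0979, Δλ = -0.9187, Δψ = +0.1566, q = Δφ/Δψ = 0.6251 → d_rh = R√(Δφ²+q²Δλ²) = 2003.0 nmi
Excess = (2003.0 − 1959.0) / 1959.0 = 44.0 / 1959.0 = 2.246% ≈ 2.2%

2.2%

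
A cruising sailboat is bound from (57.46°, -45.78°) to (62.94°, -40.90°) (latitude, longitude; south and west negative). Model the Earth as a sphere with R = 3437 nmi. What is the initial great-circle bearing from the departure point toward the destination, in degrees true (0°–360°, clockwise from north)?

21.8°

N = sin Δλ·cos φ₂ = +0.0387;  D = cos φ₁ sin φ₂ − sin φ₁ cos φ₂ cos Δλ = +0.0969
initial course = atan2(N, D) = 21.77°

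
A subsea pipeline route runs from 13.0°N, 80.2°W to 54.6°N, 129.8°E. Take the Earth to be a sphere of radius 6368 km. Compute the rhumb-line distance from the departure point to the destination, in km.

Δψ = ln[tan(π/4+φ₂/2)/tan(π/4+φ₁/2)] = +0.9133;  Δφ = +0.7261 rad,  Δλ = -2.6180 rad
q = Δφ/Δψ = 0.7950
d = R·√(Δφ² + q²Δλ²) = 6368·2.20436 = 14037 km

14037 km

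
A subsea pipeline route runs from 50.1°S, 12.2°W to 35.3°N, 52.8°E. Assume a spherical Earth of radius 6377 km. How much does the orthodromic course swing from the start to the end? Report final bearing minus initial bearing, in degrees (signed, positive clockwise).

-12.7°

Initial bearing θ₁ = atan2(sin Δλ cos φ₂, cos φ₁ sin φ₂ − sin φ₁ cos φ₂ cos Δλ) = 49.34°
Final bearing θ₂ = (initial bearing from the destination back to the start) + 180° = 36.60°
Δθ = θ₂ − θ₁ = -12.7°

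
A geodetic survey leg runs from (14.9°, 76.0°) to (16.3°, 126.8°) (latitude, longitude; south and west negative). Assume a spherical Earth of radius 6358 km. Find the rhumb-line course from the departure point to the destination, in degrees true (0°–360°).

Δψ = ln[tan(π/4+φ₂/2)/tan(π/4+φ₁/2)] = +0.0254
Δλ = +0.8866 rad (taken the short way round)
course = atan2(Δλ, Δψ) = 88.36°

88.4°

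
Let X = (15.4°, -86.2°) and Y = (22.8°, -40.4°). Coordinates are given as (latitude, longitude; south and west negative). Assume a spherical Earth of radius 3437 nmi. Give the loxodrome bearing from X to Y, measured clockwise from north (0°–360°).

80.3°

Meridional parts: M(φ₁)=+0.2721, M(φ₂)=+0.4089 → ΔM = +0.1368;  Δλ = +0.7994 rad
tan C = Δλ / ΔM = +5.8434 → C = 80.29°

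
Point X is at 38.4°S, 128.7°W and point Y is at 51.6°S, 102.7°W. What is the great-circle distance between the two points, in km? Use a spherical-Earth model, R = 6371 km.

cos σ = sin φ₁ sin φ₂ + cos φ₁ cos φ₂ cos Δλ
      = sin(-38.40°)sin(-51.60°) + cos(-38.40°)cos(-51.60°)cos(26.00°) = 0.9243
σ = 22.435° → d = Rσ = 6371·0.39157 = 2495 km

2495 km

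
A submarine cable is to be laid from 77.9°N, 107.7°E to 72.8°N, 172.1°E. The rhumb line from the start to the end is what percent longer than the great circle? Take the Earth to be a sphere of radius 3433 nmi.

5.1%

Great circle: σ = 0.2808 rad → d_gc = Rσ = 963.9 nmi
Rhumb: Δφ = -0.0890, Δλ = +1.1240, Δψ = -0.3555, q = Δφ/Δψ = 0.2504 → d_rh = R√(Δφ²+q²Δλ²) = 1013.3 nmi
Excess = (1013.3 − 963.9) / 963.9 = 49.4 / 963.9 = 5.13% ≈ 5.1%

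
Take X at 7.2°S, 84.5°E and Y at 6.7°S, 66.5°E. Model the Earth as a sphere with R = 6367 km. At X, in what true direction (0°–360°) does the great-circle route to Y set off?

θ = atan2( sin Δλ·cos φ₂ ,  cos φ₁ sin φ₂ − sin φ₁ cos φ₂ cos Δλ )
  = atan2(-0.3069, +0.0026) = 270.49°

270.5°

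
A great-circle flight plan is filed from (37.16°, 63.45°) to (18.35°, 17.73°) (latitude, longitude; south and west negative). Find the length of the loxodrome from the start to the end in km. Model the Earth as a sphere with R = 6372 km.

4934 km

Rhumb course C = atan2(Δλ, Δψ) with Δψ = ln[tan(π/4+φ₂/2)/tan(π/4+φ₁/2)] = -0.3736, Δλ = -0.7980 → C = 244.91°
d = R·|Δφ| / |cos C| = 6372·0.32830 / 0.42402 = 4934 km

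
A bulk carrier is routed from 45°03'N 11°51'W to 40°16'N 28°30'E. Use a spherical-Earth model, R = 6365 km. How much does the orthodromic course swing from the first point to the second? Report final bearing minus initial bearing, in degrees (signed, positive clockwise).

+28.0°

Initial bearing θ₁ = atan2(sin Δλ cos φ₂, cos φ₁ sin φ₂ − sin φ₁ cos φ₂ cos Δλ) = 84.79°
Final bearing θ₂ = (initial bearing from the destination back to the start) + 180° = 112.77°
Δθ = θ₂ − θ₁ = +28.0°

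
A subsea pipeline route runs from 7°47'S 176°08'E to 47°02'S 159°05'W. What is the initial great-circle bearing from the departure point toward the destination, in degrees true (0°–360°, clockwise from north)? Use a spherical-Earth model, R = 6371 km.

θ = atan2( sin Δλ·cos φ₂ ,  cos φ₁ sin φ₂ − sin φ₁ cos φ₂ cos Δλ )
  = atan2(+0.2857, -0.6412) = 155.98°

156.0°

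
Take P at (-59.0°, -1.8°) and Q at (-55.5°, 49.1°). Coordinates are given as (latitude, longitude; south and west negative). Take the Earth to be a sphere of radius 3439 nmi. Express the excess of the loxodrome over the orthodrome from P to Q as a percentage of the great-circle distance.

2.4%

Great circle: σ = 0.4726 rad → d_gc = Rσ = 1625.2 nmi
Rhumb: Δφ = +0.0611, Δλ = +0.8884, Δψ = +0.1130, q = Δφ/Δψ = 0.5405 → d_rh = R√(Δφ²+q²Δλ²) = 1664.5 nmi
Excess = (1664.5 − 1625.2) / 1625.2 = 39.3 / 1625.2 = 2.42% ≈ 2.4%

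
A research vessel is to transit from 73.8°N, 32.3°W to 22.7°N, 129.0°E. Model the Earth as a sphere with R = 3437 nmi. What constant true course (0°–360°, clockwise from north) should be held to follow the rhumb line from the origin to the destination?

118.7°

Meridional parts: M(φ₁)=+1.9497, M(φ₂)=+0.4070 → ΔM = -1.5427;  Δλ = +2.8152 rad
tan C = Δλ / ΔM = -1.8249 → C = 118.72°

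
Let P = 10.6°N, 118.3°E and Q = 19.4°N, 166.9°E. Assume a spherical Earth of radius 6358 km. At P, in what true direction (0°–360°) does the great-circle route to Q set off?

θ = atan2( sin Δλ·cos φ₂ ,  cos φ₁ sin φ₂ − sin φ₁ cos φ₂ cos Δλ )
  = atan2(+0.7075, +0.2118) = 73.34°

73.3°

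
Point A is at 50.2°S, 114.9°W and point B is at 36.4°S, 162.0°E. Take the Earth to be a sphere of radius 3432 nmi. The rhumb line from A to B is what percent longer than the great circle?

4.8%

Great circle: σ = 1.0265 rad → d_gc = Rσ = 3523.0 nmi
Rhumb: Δφ = +0.2409, Δλ = -1.4504, Δψ = +0.3332, q = Δφ/Δψ = 0.7229 → d_rh = R√(Δφ²+q²Δλ²) = 3691.9 nmi
Excess = (3691.9 − 3523.0) / 3523.0 = 168.9 / 3523.0 = 4.79% ≈ 4.8%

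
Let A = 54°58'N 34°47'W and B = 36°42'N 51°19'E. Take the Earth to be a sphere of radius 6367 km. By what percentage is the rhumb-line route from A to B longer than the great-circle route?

Great circle: σ = 1.0232 rad → d_gc = Rσ = 6514.6 km
Rhumb: Δφ = -0.3188, Δλ = +1.5027, Δψ = -0.4638, q = Δφ/Δψ = 0.6874 → d_rh = R√(Δφ²+q²Δλ²) = 6883.4 km
Excess = (6883.4 − 6514.6) / 6514.6 = 368.8 / 6514.6 = 5.66% ≈ 5.7%

5.7%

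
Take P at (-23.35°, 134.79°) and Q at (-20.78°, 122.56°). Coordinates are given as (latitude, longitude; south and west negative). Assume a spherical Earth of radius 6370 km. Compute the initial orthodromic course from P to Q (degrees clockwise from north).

280.4°

N = sin Δλ·cos φ₂ = -0.1981;  D = cos φ₁ sin φ₂ − sin φ₁ cos φ₂ cos Δλ = +0.0364
initial course = atan2(N, D) = 280.42°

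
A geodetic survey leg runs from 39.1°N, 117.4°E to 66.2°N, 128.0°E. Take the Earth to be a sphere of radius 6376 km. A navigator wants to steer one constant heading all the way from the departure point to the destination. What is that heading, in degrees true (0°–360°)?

Δψ = ln[tan(π/4+φ₂/2)/tan(π/4+φ₁/2)] = +0.8146
Δλ = +0.1850 rad (taken the short way round)
course = atan2(Δλ, Δψ) = 12.80°

12.8°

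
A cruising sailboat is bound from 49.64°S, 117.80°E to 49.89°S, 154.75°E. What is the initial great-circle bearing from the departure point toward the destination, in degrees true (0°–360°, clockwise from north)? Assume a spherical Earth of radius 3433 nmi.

N = sin Δλ·cos φ₂ = +0.3873;  D = cos φ₁ sin φ₂ − sin φ₁ cos φ₂ cos Δλ = -0.1030
initial course = atan2(N, D) = 104.89°

104.9°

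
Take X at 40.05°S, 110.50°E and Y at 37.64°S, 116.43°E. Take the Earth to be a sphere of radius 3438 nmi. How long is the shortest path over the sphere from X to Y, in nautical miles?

cos σ = sin φ₁ sin φ₂ + cos φ₁ cos φ₂ cos Δλ
      = sin(-40.05°)sin(-37.64°) + cos(-40.05°)cos(-37.64°)cos(5.93°) = 0.9959
σ = 5.208° → d = Rσ = 3438·0.09090 = 312 nmi

312 nmi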